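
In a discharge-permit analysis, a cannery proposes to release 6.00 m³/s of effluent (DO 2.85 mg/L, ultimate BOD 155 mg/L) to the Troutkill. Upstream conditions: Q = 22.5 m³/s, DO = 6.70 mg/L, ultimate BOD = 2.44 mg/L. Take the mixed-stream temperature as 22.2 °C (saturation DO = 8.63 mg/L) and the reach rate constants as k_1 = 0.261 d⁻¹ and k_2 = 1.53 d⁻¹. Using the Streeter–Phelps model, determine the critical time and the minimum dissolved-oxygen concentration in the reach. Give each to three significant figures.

t_c ≈ 1.01 d; minimum DO ≈ 4.10 mg/L

Mixed DO = (22.5×6.70 + 6.00×2.85)/(22.5+6.00) = 167.8/28.50 = 5.889 mg/L.
Mixed L₀ = (22.5×2.44 + 6.00×155)/(28.50) = 984.9/28.50 = 34.56 mg/L.
Initial deficit D₀ = C_s − DO₀ = 8.63 − 5.889 = 2.741 mg/L.
t_c = (1/1.269) ln[(1.53/0.261)(1 − 2.741×1.269/(0.261×34.56))] = 0.7880 × ln(3.602) = 1.010 d.
D_c = (0.261/1.53) × 34.56 × e^(−0.261×1.010) = 0.1706 × 34.56 × 0.7683 = 4.529 mg/L.
Minimum DO = 8.63 − 4.529 = 4.101 mg/L.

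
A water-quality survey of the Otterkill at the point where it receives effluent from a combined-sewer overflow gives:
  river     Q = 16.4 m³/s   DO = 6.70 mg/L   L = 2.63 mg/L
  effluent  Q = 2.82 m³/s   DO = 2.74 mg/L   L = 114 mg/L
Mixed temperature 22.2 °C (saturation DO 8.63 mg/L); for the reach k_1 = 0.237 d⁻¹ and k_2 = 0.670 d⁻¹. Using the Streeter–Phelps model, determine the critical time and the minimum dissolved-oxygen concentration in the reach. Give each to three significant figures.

Mixed DO = (16.4×6.70 + 2.82×2.74)/(16.4+2.82) = 117.6/19.22 = 6.119 mg/L.
Mixed L₀ = (16.4×2.63 + 2.82×114)/(19.22) = 364.6/19.22 = 18.97 mg/L.
Initial deficit D₀ = C_s − DO₀ = 8.63 − 6.119 = 2.511 mg/L.
t_c = (1/0.4330) ln[(0.670/0.237)(1 − 2.511×0.4330/(0.237×18.97))] = 2.309 × ln(2.143) = 1.761 d.
D_c = (0.237/0.670) × 18.97 × e^(−0.237×1.761) = 0.3537 × 18.97 × 0.6588 = 4.421 mg/L.
Minimum DO = 8.63 − 4.421 = 4.209 mg/L.

t_c ≈ 1.76 d; minimum DO ≈ 4.21 mg/L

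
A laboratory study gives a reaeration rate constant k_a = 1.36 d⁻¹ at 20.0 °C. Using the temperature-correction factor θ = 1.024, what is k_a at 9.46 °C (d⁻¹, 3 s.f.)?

k_a ≈ 1.06 d⁻¹

k_a(T₂) = k_a(T₁) · θ^(T₂−T₁) = 1.36 × 1.024^(9.46−20.0)
= 1.36 × 1.024^-10.5 = 1.36 × 0.7788 = 1.059 d⁻¹.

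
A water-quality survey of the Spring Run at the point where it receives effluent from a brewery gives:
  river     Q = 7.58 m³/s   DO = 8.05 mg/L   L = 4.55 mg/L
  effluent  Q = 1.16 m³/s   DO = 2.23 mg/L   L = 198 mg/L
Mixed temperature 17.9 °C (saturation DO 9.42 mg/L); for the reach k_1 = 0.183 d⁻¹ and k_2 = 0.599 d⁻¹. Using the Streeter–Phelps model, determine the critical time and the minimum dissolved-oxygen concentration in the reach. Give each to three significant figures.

t_c ≈ 2.43 d; minimum DO ≈ 3.50 mg/L

Mixed DO = (7.58×8.05 + 1.16×2.23)/(7.58+1.16) = 63.61/8.740 = 7.278 mg/L.
Mixed L₀ = (7.58×4.55 + 1.16×198)/(8.740) = 264.2/8.740 = 30.23 mg/L.
Initial deficit D₀ = C_s − DO₀ = 9.42 − 7.278 = 2.142 mg/L.
t_c = (1/0.4160) ln[(0.599/0.183)(1 − 2.142×0.4160/(0.183×30.23))] = 2.404 × ln(2.746) = 2.428 d.
D_c = (0.183/0.599) × 30.23 × e^(−0.183×2.428) = 0.3055 × 30.23 × 0.6413 = 5.921 mg/L.
Minimum DO = 9.42 − 5.921 = 3.499 mg/L.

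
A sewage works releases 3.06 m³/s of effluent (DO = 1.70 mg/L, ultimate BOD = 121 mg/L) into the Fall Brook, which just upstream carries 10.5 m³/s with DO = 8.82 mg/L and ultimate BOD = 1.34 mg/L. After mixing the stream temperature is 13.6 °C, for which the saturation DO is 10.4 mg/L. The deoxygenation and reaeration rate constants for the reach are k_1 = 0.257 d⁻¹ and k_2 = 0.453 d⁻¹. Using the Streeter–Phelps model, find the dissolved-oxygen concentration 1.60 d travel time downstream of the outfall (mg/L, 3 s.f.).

DO ≈ 2.23 mg/L

Mixed DO = (10.5×8.82 + 3.06×1.70)/(10.5+3.06) = 97.81/13.56 = 7.213 mg/L.
Mixed L₀ = (10.5×1.34 + 3.06×121)/(13.56) = 384.3/13.56 = 28.34 mg/L.
Initial deficit D₀ = C_s − DO₀ = 10.4 − 7.213 = 3.187 mg/L.
D(1.60) = [0.257×28.34/(0.453−0.257)](e^(−0.257×1.60) − e^(−0.453×1.60)) + 3.187 e^(−0.453×1.60)
= 37.16 × (0.6629 − 0.4844) + 3.187 × 0.4844 = 8.175 mg/L.
DO = 10.4 − 8.175 = 2.225 mg/L.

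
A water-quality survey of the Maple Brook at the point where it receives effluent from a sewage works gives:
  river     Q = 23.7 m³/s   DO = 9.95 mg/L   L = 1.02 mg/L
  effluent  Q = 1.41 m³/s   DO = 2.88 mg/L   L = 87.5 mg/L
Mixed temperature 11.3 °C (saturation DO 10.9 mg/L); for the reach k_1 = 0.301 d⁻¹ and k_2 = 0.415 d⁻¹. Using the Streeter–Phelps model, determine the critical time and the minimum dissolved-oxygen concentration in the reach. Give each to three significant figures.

t_c ≈ 2.02 d; minimum DO ≈ 8.58 mg/L

Mixed DO = (23.7×9.95 + 1.41×2.88)/(23.7+1.41) = 239.9/25.11 = 9.553 mg/L.
Mixed L₀ = (23.7×1.02 + 1.41×87.5)/(25.11) = 147.5/25.11 = 5.876 mg/L.
Initial deficit D₀ = C_s − DO₀ = 10.9 − 9.553 = 1.347 mg/L.
t_c = (1/0.1140) ln[(0.415/0.301)(1 − 1.347×0.1140/(0.301×5.876))] = 8.772 × ln(1.259) = 2.021 d.
D_c = (0.301/0.415) × 5.876 × e^(−0.301×2.021) = 0.7253 × 5.876 × 0.5443 = 2.320 mg/L.
Minimum DO = 10.9 − 2.320 = 8.580 mg/L.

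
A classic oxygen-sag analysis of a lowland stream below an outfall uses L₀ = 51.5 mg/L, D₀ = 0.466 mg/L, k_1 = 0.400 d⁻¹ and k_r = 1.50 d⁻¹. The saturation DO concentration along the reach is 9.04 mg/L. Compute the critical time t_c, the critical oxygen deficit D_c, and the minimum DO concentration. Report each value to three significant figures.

t_c = [1/(k_r−k_1)] ln[(k_r/k_1)(1 − D₀(k_r−k_1)/(k_1 L₀))]
= [1/(1.50−0.400)] ln[(1.50/0.400)(1 − 0.466×1.100/(0.400×51.5))]
= (1/1.100) ln[3.750 × 0.9751] = 0.9091 × ln(3.657) = 0.9091 × 1.297 = 1.179 d.
L(t_c) = L₀ e^(−k_1 t_c) = 51.5 × 0.6241 = 32.14 mg/L, and at the critical point k_r D_c = k_1 L, so D_c = (0.400/1.50) × 32.14 = 8.571 mg/L.
Minimum DO = C_s − D_c = 9.04 − 8.571 = 0.4693 mg/L.

t_c ≈ 1.18 d; D_c ≈ 8.57 mg/L; min DO ≈ 0.469 mg/L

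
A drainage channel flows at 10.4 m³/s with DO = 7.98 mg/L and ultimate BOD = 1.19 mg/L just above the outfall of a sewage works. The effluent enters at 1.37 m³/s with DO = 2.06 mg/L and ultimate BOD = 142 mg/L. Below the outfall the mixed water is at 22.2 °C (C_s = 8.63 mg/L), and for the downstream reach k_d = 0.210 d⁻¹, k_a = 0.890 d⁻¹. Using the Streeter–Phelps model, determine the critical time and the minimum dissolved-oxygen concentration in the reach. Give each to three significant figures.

t_c ≈ 1.71 d; minimum DO ≈ 5.73 mg/L

Mixed DO = (10.4×7.98 + 1.37×2.06)/(10.4+1.37) = 85.81/11.77 = 7.291 mg/L.
Mixed L₀ = (10.4×1.19 + 1.37×142)/(11.77) = 206.9/11.77 = 17.58 mg/L.
Initial deficit D₀ = C_s − DO₀ = 8.63 − 7.291 = 1.339 mg/L.
t_c = (1/0.6800) ln[(0.890/0.210)(1 − 1.339×0.6800/(0.210×17.58))] = 1.471 × ln(3.193) = 1.707 d.
D_c = (0.210/0.890) × 17.58 × e^(−0.210×1.707) = 0.2360 × 17.58 × 0.6987 = 2.898 mg/L.
Minimum DO = 8.63 − 2.898 = 5.732 mg/L.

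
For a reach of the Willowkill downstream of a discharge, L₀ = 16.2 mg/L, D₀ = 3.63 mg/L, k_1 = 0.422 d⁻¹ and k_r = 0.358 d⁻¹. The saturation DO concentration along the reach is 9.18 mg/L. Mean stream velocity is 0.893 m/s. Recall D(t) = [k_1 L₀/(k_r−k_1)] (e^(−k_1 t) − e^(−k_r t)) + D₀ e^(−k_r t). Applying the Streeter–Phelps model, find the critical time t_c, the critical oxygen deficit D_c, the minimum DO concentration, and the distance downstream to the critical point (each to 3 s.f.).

t_c = [1/(k_r−k_1)] ln[(k_r/k_1)(1 − D₀(k_r−k_1)/(k_1 L₀))]
= [1/(0.358−0.422)] ln[(0.358/0.422)(1 − 3.63×-0.06400/(0.422×16.2))]
= (1/-0.06400) ln[0.8483 × 1.034] = -15.62 × ln(0.8772) = -15.62 × -0.1311 = 2.048 d.
L(t_c) = L₀ e^(−k_1 t_c) = 16.2 × 0.4214 = 6.827 mg/L, and at the critical point k_r D_c = k_1 L, so D_c = (0.422/0.358) × 6.827 = 8.047 mg/L.
Minimum DO = C_s − D_c = 9.18 − 8.047 = 1.133 mg/L.
x_c = v t_c = 0.893 m/s × 2.048 d × 86400 s/d = 158000 m ≈ 158 km.

t_c ≈ 2.05 d; D_c ≈ 8.05 mg/L; min DO ≈ 1.13 mg/L; x_c ≈ 158 km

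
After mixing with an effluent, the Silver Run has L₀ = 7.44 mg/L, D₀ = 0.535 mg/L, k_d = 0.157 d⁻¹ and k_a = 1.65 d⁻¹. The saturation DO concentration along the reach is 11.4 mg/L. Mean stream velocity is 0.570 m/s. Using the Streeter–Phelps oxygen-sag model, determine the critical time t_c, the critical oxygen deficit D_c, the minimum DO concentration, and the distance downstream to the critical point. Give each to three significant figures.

t_c ≈ 0.804 d; D_c ≈ 0.624 mg/L; min DO ≈ 10.8 mg/L; x_c ≈ 39.6 km

t_c = [1/(k_a−k_d)] ln[(k_a/k_d)(1 − D₀(k_a−k_d)/(k_d L₀))]
= [1/(1.65−0.157)] ln[(1.65/0.157)(1 − 0.535×1.493/(0.157×7.44))]
= (1/1.493) ln[10.51 × 0.3162] = 0.6698 × ln(3.323) = 0.6698 × 1.201 = 0.8043 d.
L(t_c) = L₀ e^(−k_d t_c) = 7.44 × 0.8814 = 6.557 mg/L, and at the critical point k_a D_c = k_d L, so D_c = (0.157/1.65) × 6.557 = 0.6239 mg/L.
Minimum DO = C_s − D_c = 11.4 − 0.6239 = 10.78 mg/L.
x_c = v t_c = 0.570 m/s × 0.8043 d × 86400 s/d = 39610 m ≈ 39.6 km.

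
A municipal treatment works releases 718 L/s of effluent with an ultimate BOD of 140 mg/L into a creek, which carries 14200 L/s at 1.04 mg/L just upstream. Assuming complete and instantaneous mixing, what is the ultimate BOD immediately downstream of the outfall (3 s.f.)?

7.73 mg/L

Flow-weighted mixing: C = (Q_r C_r + Q_w C_w)/(Q_r + Q_w)
= (14200×1.04 + 718×140)/(14200 + 718) = 115300/14920 = 7.728 mg/L.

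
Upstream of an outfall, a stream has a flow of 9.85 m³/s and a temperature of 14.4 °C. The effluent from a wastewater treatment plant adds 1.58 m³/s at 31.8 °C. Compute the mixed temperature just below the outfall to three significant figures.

Flow-weighted mixing: C = (Q_r C_r + Q_w C_w)/(Q_r + Q_w)
= (9.85×14.4 + 1.58×31.8)/(9.85 + 1.58) = 192.1/11.43 = 16.81 °C.

16.8 °C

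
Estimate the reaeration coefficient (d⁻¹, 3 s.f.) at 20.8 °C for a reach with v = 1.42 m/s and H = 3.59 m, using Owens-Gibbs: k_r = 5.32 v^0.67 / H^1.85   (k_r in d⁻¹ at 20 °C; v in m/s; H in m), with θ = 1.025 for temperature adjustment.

k_r(20) = 5.32 × 1.42^0.67 / 3.59^1.85 = 5.32 × 1.265 / 10.64 = 0.6324 d⁻¹.
k_r(20.8) = 0.6324 × 1.025^(20.8−20) = 0.6324 × 1.020 = 0.6451 d⁻¹.

k_r ≈ 0.645 d⁻¹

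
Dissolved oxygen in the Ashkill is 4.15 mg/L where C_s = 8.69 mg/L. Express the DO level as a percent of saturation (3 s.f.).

% saturation = C/C_s × 100 = 4.15/8.69 × 100 = 47.8 %.

47.8 % saturation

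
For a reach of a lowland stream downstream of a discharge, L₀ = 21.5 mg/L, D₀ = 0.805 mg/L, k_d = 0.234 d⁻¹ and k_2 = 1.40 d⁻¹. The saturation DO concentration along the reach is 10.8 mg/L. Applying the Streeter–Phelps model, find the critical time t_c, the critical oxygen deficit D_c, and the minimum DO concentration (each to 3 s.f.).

t_c ≈ 1.36 d; D_c ≈ 2.62 mg/L; min DO ≈ 8.18 mg/L

At the critical point dD/dt = 0, so k_d L₀ e^(−k_d t) = k_2 D. Substituting D(t) from the Streeter–Phelps equation and solving for t gives
t_c = ln[(k_2/k_d)(1 − D₀(k_2−k_d)/(k_d L₀))] / (k_2−k_d).
Here k_2−k_d = 1.166 d⁻¹ and 1 − D₀(k_2−k_d)/(k_d L₀) = 1 − 0.805×1.166/(0.234×21.5) = 0.8134, so
t_c = ln(5.983 × 0.8134) / 1.166 = 1.582 / 1.166 = 1.357 d.
D_c = (k_d/k_2) L₀ e^(−k_d t_c) = (0.234/1.40) × 21.5 × e^(−0.234×1.357) = 0.1671 × 21.5 × 0.7279 = 2.616 mg/L.
Minimum DO = C_s − D_c = 10.8 − 2.616 = 8.184 mg/L.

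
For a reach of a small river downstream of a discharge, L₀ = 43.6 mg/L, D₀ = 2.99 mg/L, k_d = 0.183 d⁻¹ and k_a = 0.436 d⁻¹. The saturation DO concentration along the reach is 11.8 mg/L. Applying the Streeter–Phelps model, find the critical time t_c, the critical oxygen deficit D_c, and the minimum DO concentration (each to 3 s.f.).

t_c = [1/(k_a−k_d)] ln[(k_a/k_d)(1 − D₀(k_a−k_d)/(k_d L₀))]
= [1/(0.436−0.183)] ln[(0.436/0.183)(1 − 2.99×0.2530/(0.183×43.6))]
= (1/0.2530) ln[2.383 × 0.9052] = 3.953 × ln(2.157) = 3.953 × 0.7685 = 3.038 d.
D_c = (k_d/k_a) L₀ e^(−k_d t_c) = (0.183/0.436) × 43.6 × e^(−0.183×3.038) = 0.4197 × 43.6 × 0.5736 = 10.50 mg/L.
Minimum DO = C_s − D_c = 11.8 − 10.50 = 1.304 mg/L.

t_c ≈ 3.04 d; D_c ≈ 10.5 mg/L; min DO ≈ 1.30 mg/L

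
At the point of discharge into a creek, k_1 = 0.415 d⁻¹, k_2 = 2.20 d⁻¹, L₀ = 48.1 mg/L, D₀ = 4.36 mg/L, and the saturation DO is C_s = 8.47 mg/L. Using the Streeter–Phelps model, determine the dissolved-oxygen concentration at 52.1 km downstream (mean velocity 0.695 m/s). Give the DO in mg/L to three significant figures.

Travel time t = x/v = 52.1 km / (0.695 m/s) = 52100 m / 0.695 m/s = 74960 s = 0.8676 d.
k_1 L₀/(k_2−k_1) = 0.415×48.1/(2.20−0.415) = 19.96/1.785 = 11.18 mg/L.
e^(−k_1 t) = e^(−0.415×0.8676) = 0.6976; e^(−k_2 t) = e^(−2.20×0.8676) = 0.1483.
D = 11.18 × (0.6976 − 0.1483) + 4.36 × 0.1483 = 6.144 + 0.6464 = 6.790 mg/L.
DO = C_s − D = 8.47 − 6.790 = 1.680 mg/L.

DO ≈ 1.68 mg/L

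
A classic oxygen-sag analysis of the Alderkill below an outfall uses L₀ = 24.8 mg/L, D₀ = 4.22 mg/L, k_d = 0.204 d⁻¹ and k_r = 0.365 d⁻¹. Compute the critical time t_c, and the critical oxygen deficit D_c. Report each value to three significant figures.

t_c ≈ 2.72 d; D_c ≈ 7.96 mg/L

With k_r/k_d = 1.789 and 1 − D₀(k_r−k_d)/(k_d L₀) = 0.8657,
t_c = ln(1.789 × 0.8657) / (0.365 − 0.204) = ln(1.549) / 0.1610 = 0.4376/0.1610 = 2.718 d.
L(t_c) = L₀ e^(−k_d t_c) = 24.8 × 0.5744 = 14.25 mg/L, and at the critical point k_r D_c = k_d L, so D_c = (0.204/0.365) × 14.25 = 7.962 mg/L.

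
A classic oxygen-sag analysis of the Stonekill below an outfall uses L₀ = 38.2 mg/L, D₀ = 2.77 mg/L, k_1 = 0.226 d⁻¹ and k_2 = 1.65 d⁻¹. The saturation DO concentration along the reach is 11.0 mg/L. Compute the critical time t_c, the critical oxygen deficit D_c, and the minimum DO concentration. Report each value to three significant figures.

t_c ≈ 0.967 d; D_c ≈ 4.20 mg/L; min DO ≈ 6.80 mg/L

At the critical point dD/dt = 0, so k_1 L₀ e^(−k_1 t) = k_2 D. Substituting D(t) from the Streeter–Phelps equation and solving for t gives
t_c = ln[(k_2/k_1)(1 − D₀(k_2−k_1)/(k_1 L₀))] / (k_2−k_1).
Here k_2−k_1 = 1.424 d⁻¹ and 1 − D₀(k_2−k_1)/(k_1 L₀) = 1 − 2.77×1.424/(0.226×38.2) = 0.5431, so
t_c = ln(7.301 × 0.5431) / 1.424 = 1.378 / 1.424 = 0.9674 d.
L(t_c) = L₀ e^(−k_1 t_c) = 38.2 × 0.8036 = 30.70 mg/L, and at the critical point k_2 D_c = k_1 L, so D_c = (0.226/1.65) × 30.70 = 4.205 mg/L.
Minimum DO = C_s − D_c = 11.0 − 4.205 = 6.795 mg/L.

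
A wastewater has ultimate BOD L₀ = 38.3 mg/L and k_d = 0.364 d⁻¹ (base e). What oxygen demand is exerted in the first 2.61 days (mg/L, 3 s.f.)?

y ≈ 23.5 mg/L

y_t = L₀(1 − e^(−k_d t)) = 38.3 × (1 − e^(−0.364×2.61))
= 38.3 × (1 − 0.3867) = 38.3 × 0.6133 = 23.49 mg/L.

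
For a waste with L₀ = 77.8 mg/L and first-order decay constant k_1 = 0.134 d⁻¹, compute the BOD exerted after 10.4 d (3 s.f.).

y ≈ 58.5 mg/L

y_t = L₀(1 − e^(−k_1 t)) = 77.8 × (1 − e^(−0.134×10.4))
= 77.8 × (1 − 0.2482) = 77.8 × 0.7518 = 58.49 mg/L.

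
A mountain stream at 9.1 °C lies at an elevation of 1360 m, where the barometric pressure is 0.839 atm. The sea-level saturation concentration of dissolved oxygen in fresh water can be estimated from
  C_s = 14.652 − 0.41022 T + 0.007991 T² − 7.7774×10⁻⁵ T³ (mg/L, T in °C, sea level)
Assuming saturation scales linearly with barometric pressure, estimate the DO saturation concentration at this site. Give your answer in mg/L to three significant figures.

At sea level: C_s = 14.652 − 0.41022×9.1 + 0.007991×9.1² − 7.7774×10⁻⁵×9.1³ = 11.52 mg/L.
Pressure correction: C_s' = 11.52 × 0.839 = 9.667 mg/L.

C_s ≈ 9.67 mg/L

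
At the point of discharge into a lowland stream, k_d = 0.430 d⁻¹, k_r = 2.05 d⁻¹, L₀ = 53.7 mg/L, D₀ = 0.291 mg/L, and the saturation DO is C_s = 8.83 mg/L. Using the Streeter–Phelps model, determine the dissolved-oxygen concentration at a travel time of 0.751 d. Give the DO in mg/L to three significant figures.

k_d L₀/(k_r−k_d) = 0.430×53.7/(2.05−0.430) = 23.09/1.620 = 14.25 mg/L.
e^(−k_d t) = e^(−0.430×0.7510) = 0.7240; e^(−k_r t) = e^(−2.05×0.7510) = 0.2145.
D = 14.25 × (0.7240 − 0.2145) + 0.291 × 0.2145 = 7.263 + 0.06241 = 7.325 mg/L.
DO = C_s − D = 8.83 − 7.325 = 1.505 mg/L.

DO ≈ 1.50 mg/L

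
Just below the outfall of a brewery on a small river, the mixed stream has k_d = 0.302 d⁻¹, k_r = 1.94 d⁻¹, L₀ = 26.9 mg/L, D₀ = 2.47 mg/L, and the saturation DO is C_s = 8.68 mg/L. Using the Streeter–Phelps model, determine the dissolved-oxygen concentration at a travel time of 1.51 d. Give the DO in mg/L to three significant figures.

k_d L₀/(k_r−k_d) = 0.302×26.9/(1.94−0.302) = 8.124/1.638 = 4.960 mg/L.
e^(−k_d t) = e^(−0.302×1.510) = 0.6338; e^(−k_r t) = e^(−1.94×1.510) = 0.05343.
D = 4.960 × (0.6338 − 0.05343) + 2.47 × 0.05343 = 2.878 + 0.1320 = 3.010 mg/L.
DO = C_s − D = 8.68 − 3.010 = 5.670 mg/L.

DO ≈ 5.67 mg/L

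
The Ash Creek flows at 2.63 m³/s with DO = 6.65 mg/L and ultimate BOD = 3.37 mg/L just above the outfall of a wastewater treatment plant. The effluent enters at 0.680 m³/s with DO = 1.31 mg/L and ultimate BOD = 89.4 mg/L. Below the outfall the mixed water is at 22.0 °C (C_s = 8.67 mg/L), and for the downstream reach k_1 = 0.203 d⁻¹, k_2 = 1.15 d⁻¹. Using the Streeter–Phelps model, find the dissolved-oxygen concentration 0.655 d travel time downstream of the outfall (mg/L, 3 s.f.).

DO ≈ 5.38 mg/L

Mixed DO = (2.63×6.65 + 0.680×1.31)/(2.63+0.680) = 18.38/3.310 = 5.553 mg/L.
Mixed L₀ = (2.63×3.37 + 0.680×89.4)/(3.310) = 69.66/3.310 = 21.04 mg/L.
Initial deficit D₀ = C_s − DO₀ = 8.67 − 5.553 = 3.117 mg/L.
D(0.655) = [0.203×21.04/(1.15−0.203)](e^(−0.203×0.655) − e^(−1.15×0.655)) + 3.117 e^(−1.15×0.655)
= 4.511 × (0.8755 − 0.4708) + 3.117 × 0.4708 = 3.293 mg/L.
DO = 8.67 − 3.293 = 5.377 mg/L.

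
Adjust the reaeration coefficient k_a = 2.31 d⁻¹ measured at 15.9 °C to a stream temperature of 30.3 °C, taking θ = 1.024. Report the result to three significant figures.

k_a ≈ 3.25 d⁻¹

k_a(T₂) = k_a(T₁) · θ^(T₂−T₁) = 2.31 × 1.024^(30.3−15.9)
= 2.31 × 1.024^14.4 = 2.31 × 1.407 = 3.250 d⁻¹.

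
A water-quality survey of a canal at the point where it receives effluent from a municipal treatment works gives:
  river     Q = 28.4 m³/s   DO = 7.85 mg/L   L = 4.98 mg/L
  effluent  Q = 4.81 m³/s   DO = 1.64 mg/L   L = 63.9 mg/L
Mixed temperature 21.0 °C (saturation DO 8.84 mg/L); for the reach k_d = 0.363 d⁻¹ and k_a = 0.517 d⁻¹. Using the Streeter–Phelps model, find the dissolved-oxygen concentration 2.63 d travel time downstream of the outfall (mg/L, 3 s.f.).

DO ≈ 4.27 mg/L

Mixed DO = (28.4×7.85 + 4.81×1.64)/(28.4+4.81) = 230.8/33.21 = 6.951 mg/L.
Mixed L₀ = (28.4×4.98 + 4.81×63.9)/(33.21) = 448.8/33.21 = 13.51 mg/L.
Initial deficit D₀ = C_s − DO₀ = 8.84 − 6.951 = 1.889 mg/L.
D(2.63) = [0.363×13.51/(0.517−0.363)](e^(−0.363×2.63) − e^(−0.517×2.63)) + 1.889 e^(−0.517×2.63)
= 31.85 × (0.3849 − 0.2567) + 1.889 × 0.2567 = 4.569 mg/L.
DO = 8.84 − 4.569 = 4.271 mg/L.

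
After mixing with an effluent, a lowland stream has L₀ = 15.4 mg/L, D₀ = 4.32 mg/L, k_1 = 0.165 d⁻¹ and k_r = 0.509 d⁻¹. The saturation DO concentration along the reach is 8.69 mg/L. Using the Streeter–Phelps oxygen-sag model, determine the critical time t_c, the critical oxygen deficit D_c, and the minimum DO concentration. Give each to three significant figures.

At the critical point dD/dt = 0, so k_1 L₀ e^(−k_1 t) = k_r D. Substituting D(t) from the Streeter–Phelps equation and solving for t gives
t_c = ln[(k_r/k_1)(1 − D₀(k_r−k_1)/(k_1 L₀))] / (k_r−k_1).
Here k_r−k_1 = 0.3440 d⁻¹ and 1 − D₀(k_r−k_1)/(k_1 L₀) = 1 − 4.32×0.3440/(0.165×15.4) = 0.4152, so
t_c = ln(3.085 × 0.4152) / 0.3440 = 0.2474 / 0.3440 = 0.7192 d.
D_c = (k_1/k_r) L₀ e^(−k_1 t_c) = (0.165/0.509) × 15.4 × e^(−0.165×0.7192) = 0.3242 × 15.4 × 0.8881 = 4.434 mg/L.
Minimum DO = C_s − D_c = 8.69 − 4.434 = 4.256 mg/L.

t_c ≈ 0.719 d; D_c ≈ 4.43 mg/L; min DO ≈ 4.26 mg/L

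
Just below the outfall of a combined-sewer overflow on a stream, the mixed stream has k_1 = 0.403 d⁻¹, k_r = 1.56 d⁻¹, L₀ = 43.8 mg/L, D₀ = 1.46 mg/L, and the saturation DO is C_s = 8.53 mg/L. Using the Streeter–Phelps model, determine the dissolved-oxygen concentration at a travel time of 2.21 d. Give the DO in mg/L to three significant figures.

DO ≈ 2.71 mg/L

k_1 L₀/(k_r−k_1) = 0.403×43.8/(1.56−0.403) = 17.65/1.157 = 15.26 mg/L.
e^(−k_1 t) = e^(−0.403×2.210) = 0.4104; e^(−k_r t) = e^(−1.56×2.210) = 0.03182.
D = 15.26 × (0.4104 − 0.03182) + 1.46 × 0.03182 = 5.776 + 0.04646 = 5.822 mg/L.
DO = C_s − D = 8.53 − 5.822 = 2.708 mg/L.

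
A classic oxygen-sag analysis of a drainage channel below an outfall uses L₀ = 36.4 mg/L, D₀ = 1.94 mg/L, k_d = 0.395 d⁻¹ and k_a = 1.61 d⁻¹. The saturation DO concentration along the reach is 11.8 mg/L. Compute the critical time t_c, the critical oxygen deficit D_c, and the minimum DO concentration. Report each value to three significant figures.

With k_a/k_d = 4.076 and 1 − D₀(k_a−k_d)/(k_d L₀) = 0.8361,
t_c = ln(4.076 × 0.8361) / (1.61 − 0.395) = ln(3.408) / 1.215 = 1.226/1.215 = 1.009 d.
L(t_c) = L₀ e^(−k_d t_c) = 36.4 × 0.6713 = 24.43 mg/L, and at the critical point k_a D_c = k_d L, so D_c = (0.395/1.61) × 24.43 = 5.995 mg/L.
Minimum DO = C_s − D_c = 11.8 − 5.995 = 5.805 mg/L.

t_c ≈ 1.01 d; D_c ≈ 5.99 mg/L; min DO ≈ 5.81 mg/L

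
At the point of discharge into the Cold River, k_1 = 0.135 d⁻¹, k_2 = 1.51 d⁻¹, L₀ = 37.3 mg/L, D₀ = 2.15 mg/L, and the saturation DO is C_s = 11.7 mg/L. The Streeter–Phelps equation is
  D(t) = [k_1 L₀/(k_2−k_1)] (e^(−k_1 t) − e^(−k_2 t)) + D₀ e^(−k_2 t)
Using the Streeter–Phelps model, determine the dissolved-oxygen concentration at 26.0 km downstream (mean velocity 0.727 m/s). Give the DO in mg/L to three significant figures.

Travel time t = x/v = 26.0 km / (0.727 m/s) = 26000 m / 0.727 m/s = 35760 s = 0.4139 d.
k_1 L₀/(k_2−k_1) = 0.135×37.3/(1.51−0.135) = 5.035/1.375 = 3.662 mg/L.
e^(−k_1 t) = e^(−0.135×0.4139) = 0.9457; e^(−k_2 t) = e^(−1.51×0.4139) = 0.5352.
D = 3.662 × (0.9457 − 0.5352) + 2.15 × 0.5352 = 1.503 + 1.151 = 2.654 mg/L.
DO = C_s − D = 11.7 − 2.654 = 9.046 mg/L.

DO ≈ 9.05 mg/L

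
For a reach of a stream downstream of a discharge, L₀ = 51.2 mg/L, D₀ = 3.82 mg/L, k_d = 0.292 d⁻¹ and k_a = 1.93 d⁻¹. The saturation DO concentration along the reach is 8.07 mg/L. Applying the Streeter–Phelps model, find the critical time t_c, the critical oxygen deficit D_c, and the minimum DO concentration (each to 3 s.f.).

t_c = [1/(k_a−k_d)] ln[(k_a/k_d)(1 − D₀(k_a−k_d)/(k_d L₀))]
= [1/(1.93−0.292)] ln[(1.93/0.292)(1 − 3.82×1.638/(0.292×51.2))]
= (1/1.638) ln[6.610 × 0.5815] = 0.6105 × ln(3.843) = 0.6105 × 1.346 = 0.8219 d.
L(t_c) = L₀ e^(−k_d t_c) = 51.2 × 0.7866 = 40.28 mg/L, and at the critical point k_a D_c = k_d L, so D_c = (0.292/1.93) × 40.28 = 6.093 mg/L.
Minimum DO = C_s − D_c = 8.07 − 6.093 = 1.977 mg/L.

t_c ≈ 0.822 d; D_c ≈ 6.09 mg/L; min DO ≈ 1.98 mg/L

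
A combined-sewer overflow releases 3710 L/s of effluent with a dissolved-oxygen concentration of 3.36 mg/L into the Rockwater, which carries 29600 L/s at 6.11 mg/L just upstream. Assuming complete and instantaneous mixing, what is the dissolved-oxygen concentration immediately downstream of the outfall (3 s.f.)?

5.80 mg/L

Flow-weighted mixing: C = (Q_r C_r + Q_w C_w)/(Q_r + Q_w)
= (29600×6.11 + 3710×3.36)/(29600 + 3710) = 193300/33310 = 5.804 mg/L.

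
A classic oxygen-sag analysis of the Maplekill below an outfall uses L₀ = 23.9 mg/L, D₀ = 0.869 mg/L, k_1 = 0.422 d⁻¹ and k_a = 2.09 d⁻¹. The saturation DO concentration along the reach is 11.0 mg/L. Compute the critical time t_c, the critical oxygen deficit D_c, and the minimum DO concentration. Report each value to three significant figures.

t_c ≈ 0.866 d; D_c ≈ 3.35 mg/L; min DO ≈ 7.65 mg/L

t_c = [1/(k_a−k_1)] ln[(k_a/k_1)(1 − D₀(k_a−k_1)/(k_1 L₀))]
= [1/(2.09−0.422)] ln[(2.09/0.422)(1 − 0.869×1.668/(0.422×23.9))]
= (1/1.668) ln[4.953 × 0.8563] = 0.5995 × ln(4.241) = 0.5995 × 1.445 = 0.8662 d.
D_c = (k_1/k_a) L₀ e^(−k_1 t_c) = (0.422/2.09) × 23.9 × e^(−0.422×0.8662) = 0.2019 × 23.9 × 0.6938 = 3.348 mg/L.
Minimum DO = C_s − D_c = 11.0 − 3.348 = 7.652 mg/L.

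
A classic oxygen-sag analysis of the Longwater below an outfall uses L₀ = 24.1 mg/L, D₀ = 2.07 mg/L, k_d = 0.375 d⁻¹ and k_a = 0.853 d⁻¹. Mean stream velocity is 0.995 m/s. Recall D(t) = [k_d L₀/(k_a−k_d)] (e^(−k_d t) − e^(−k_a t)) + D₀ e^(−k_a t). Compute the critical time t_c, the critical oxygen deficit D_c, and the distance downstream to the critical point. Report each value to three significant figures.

t_c ≈ 1.48 d; D_c ≈ 6.09 mg/L; x_c ≈ 127 km

With k_a/k_d = 2.275 and 1 − D₀(k_a−k_d)/(k_d L₀) = 0.8905,
t_c = ln(2.275 × 0.8905) / (0.853 − 0.375) = ln(2.026) / 0.4780 = 0.7059/0.4780 = 1.477 d.
D_c = (k_d/k_a) L₀ e^(−k_d t_c) = (0.375/0.853) × 24.1 × e^(−0.375×1.477) = 0.4396 × 24.1 × 0.5748 = 6.090 mg/L.
x_c = v t_c = 0.995 m/s × 1.477 d × 86400 s/d = 127000 m ≈ 127 km.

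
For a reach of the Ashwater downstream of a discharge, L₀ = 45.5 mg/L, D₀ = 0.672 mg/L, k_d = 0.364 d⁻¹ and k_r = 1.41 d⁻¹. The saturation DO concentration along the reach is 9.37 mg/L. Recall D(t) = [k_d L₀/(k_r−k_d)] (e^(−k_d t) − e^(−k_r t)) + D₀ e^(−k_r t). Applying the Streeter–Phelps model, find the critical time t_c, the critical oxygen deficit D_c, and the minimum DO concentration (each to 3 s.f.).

t_c = [1/(k_r−k_d)] ln[(k_r/k_d)(1 − D₀(k_r−k_d)/(k_d L₀))]
= [1/(1.41−0.364)] ln[(1.41/0.364)(1 − 0.672×1.046/(0.364×45.5))]
= (1/1.046) ln[3.874 × 0.9576] = 0.9560 × ln(3.709) = 0.9560 × 1.311 = 1.253 d.
L(t_c) = L₀ e^(−k_d t_c) = 45.5 × 0.6337 = 28.83 mg/L, and at the critical point k_r D_c = k_d L, so D_c = (0.364/1.41) × 28.83 = 7.444 mg/L.
Minimum DO = C_s − D_c = 9.37 − 7.444 = 1.926 mg/L.

t_c ≈ 1.25 d; D_c ≈ 7.44 mg/L; min DO ≈ 1.93 mg/L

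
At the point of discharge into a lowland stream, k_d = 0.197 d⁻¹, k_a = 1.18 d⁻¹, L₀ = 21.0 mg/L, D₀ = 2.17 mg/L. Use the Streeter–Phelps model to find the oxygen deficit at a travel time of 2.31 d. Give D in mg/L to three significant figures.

k_d L₀/(k_a−k_d) = 0.197×21.0/(1.18−0.197) = 4.137/0.9830 = 4.209 mg/L.
e^(−k_d t) = e^(−0.197×2.310) = 0.6344; e^(−k_a t) = e^(−1.18×2.310) = 0.06549.
D = 4.209 × (0.6344 − 0.06549) + 2.17 × 0.06549 = 2.394 + 0.1421 = 2.536 mg/L.

D ≈ 2.54 mg/L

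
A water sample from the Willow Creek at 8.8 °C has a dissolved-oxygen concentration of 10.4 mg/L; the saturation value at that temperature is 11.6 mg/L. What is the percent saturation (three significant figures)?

89.7 % saturation

% saturation = C/C_s × 100 = 10.4/11.6 × 100 = 89.7 %.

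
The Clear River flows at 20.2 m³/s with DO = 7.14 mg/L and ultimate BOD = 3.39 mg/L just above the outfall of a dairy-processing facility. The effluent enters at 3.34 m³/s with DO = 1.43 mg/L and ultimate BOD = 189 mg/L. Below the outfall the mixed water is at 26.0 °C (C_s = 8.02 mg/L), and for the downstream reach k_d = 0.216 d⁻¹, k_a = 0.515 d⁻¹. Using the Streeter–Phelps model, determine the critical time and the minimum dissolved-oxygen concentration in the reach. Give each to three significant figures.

Mixed DO = (20.2×7.14 + 3.34×1.43)/(20.2+3.34) = 149.0/23.54 = 6.330 mg/L.
Mixed L₀ = (20.2×3.39 + 3.34×189)/(23.54) = 699.7/23.54 = 29.73 mg/L.
Initial deficit D₀ = C_s − DO₀ = 8.02 − 6.330 = 1.690 mg/L.
t_c = (1/0.2990) ln[(0.515/0.216)(1 − 1.690×0.2990/(0.216×29.73))] = 3.344 × ln(2.197) = 2.632 d.
D_c = (0.216/0.515) × 29.73 × e^(−0.216×2.632) = 0.4194 × 29.73 × 0.5664 = 7.061 mg/L.
Minimum DO = 8.02 − 7.061 = 0.9586 mg/L.

t_c ≈ 2.63 d; minimum DO ≈ 0.959 mg/L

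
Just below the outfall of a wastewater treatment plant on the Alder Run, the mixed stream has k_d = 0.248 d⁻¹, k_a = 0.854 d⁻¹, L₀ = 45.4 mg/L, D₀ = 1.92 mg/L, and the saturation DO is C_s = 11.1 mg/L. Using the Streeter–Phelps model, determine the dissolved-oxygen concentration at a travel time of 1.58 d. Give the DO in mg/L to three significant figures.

k_d L₀/(k_a−k_d) = 0.248×45.4/(0.854−0.248) = 11.26/0.6060 = 18.58 mg/L.
e^(−k_d t) = e^(−0.248×1.580) = 0.6758; e^(−k_a t) = e^(−0.854×1.580) = 0.2594.
D = 18.58 × (0.6758 − 0.2594) + 1.92 × 0.2594 = 7.736 + 0.4981 = 8.235 mg/L.
DO = C_s − D = 11.1 − 8.235 = 2.865 mg/L.

DO ≈ 2.87 mg/L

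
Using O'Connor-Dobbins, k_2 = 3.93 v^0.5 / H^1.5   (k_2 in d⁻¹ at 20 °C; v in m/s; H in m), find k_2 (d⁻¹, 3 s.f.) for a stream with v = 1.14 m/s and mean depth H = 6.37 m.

k_2 ≈ 0.261 d⁻¹

k_2 = 3.93 × 1.14^0.5 / 6.37^1.5 = 3.93 × 1.068 / 16.08 = 0.2610 d⁻¹.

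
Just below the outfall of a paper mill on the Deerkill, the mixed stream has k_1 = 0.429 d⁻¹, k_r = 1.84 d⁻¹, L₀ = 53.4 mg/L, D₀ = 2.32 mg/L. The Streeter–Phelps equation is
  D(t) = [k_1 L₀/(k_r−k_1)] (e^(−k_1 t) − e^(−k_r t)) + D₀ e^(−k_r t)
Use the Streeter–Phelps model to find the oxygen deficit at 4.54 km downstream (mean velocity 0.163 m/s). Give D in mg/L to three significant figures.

D ≈ 6.45 mg/L

Travel time t = x/v = 4.54 km / (0.163 m/s) = 4540 m / 0.163 m/s = 27850 s = 0.3224 d.
k_1 L₀/(k_r−k_1) = 0.429×53.4/(1.84−0.429) = 22.91/1.411 = 16.24 mg/L.
e^(−k_1 t) = e^(−0.429×0.3224) = 0.8708; e^(−k_r t) = e^(−1.84×0.3224) = 0.5526.
D = 16.24 × (0.8708 − 0.5526) + 2.32 × 0.5526 = 5.167 + 1.282 = 6.449 mg/L.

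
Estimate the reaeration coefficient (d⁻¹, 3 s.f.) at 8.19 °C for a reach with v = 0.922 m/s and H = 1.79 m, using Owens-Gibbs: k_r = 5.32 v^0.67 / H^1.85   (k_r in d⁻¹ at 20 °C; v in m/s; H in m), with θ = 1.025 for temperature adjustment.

k_r ≈ 1.28 d⁻¹

k_r(20) = 5.32 × 0.922^0.67 / 1.79^1.85 = 5.32 × 0.9470 / 2.936 = 1.716 d⁻¹.
k_r(8.19) = 1.716 × 1.025^(8.19−20) = 1.716 × 0.7471 = 1.282 d⁻¹.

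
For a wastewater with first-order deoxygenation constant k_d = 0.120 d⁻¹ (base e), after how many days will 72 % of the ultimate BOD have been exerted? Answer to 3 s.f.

t ≈ 10.6 d

y/L₀ = 1 − e^(−k_d t) = 0.72 ⇒ e^(−k_d t) = 0.280
t = −ln(0.280) / 0.120 = 1.273 / 0.120 = 10.61 d.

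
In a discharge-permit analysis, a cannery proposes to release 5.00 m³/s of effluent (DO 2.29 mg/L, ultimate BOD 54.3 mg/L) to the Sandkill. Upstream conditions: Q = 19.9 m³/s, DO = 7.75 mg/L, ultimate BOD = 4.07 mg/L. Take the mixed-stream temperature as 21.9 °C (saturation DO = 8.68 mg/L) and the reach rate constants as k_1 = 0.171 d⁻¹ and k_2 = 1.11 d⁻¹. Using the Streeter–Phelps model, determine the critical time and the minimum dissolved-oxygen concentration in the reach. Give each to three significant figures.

t_c ≈ 0.350 d; minimum DO ≈ 6.63 mg/L

Mixed DO = (19.9×7.75 + 5.00×2.29)/(19.9+5.00) = 165.7/24.90 = 6.654 mg/L.
Mixed L₀ = (19.9×4.07 + 5.00×54.3)/(24.90) = 352.5/24.90 = 14.16 mg/L.
Initial deficit D₀ = C_s − DO₀ = 8.68 − 6.654 = 2.026 mg/L.
t_c = (1/0.9390) ln[(1.11/0.171)(1 − 2.026×0.9390/(0.171×14.16))] = 1.065 × ln(1.389) = 0.3499 d.
D_c = (0.171/1.11) × 14.16 × e^(−0.171×0.3499) = 0.1541 × 14.16 × 0.9419 = 2.054 mg/L.
Minimum DO = 8.68 − 2.054 = 6.626 mg/L.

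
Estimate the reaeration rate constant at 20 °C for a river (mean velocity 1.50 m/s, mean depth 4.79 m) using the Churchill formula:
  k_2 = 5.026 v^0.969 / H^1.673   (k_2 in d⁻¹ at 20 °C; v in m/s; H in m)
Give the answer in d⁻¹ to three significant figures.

k_2 = 5.026 × 1.50^0.969 / 4.79^1.673 = 5.026 × 1.481 / 13.75 = 0.5416 d⁻¹.

k_2 ≈ 0.542 d⁻¹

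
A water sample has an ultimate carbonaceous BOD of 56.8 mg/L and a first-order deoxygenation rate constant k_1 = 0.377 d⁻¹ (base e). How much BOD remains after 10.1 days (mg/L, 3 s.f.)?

L ≈ 1.26 mg/L

L_t = L₀ e^(−k_1 t) = 56.8 × e^(−0.377×10.1) = 56.8 × 0.02220 = 1.261 mg/L.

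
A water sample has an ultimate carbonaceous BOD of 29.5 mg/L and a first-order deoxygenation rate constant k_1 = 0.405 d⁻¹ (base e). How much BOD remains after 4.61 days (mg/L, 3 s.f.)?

L ≈ 4.56 mg/L

L_t = L₀ e^(−k_1 t) = 29.5 × e^(−0.405×4.61) = 29.5 × 0.1546 = 4.560 mg/L.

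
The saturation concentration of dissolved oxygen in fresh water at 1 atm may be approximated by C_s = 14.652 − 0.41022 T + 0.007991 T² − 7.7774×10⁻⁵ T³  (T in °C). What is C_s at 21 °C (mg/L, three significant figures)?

C_s ≈ 8.84 mg/L

C_s = 14.652 − 0.41022×21 + 0.007991×21² − 7.7774×10⁻⁵×21³ = 8.841 mg/L.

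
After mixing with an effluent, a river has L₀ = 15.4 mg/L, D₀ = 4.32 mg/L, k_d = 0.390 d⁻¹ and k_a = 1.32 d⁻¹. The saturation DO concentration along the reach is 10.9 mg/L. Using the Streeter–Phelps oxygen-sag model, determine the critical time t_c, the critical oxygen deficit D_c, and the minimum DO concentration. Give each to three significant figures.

t_c ≈ 0.122 d; D_c ≈ 4.34 mg/L; min DO ≈ 6.56 mg/L

With k_a/k_d = 3.385 and 1 − D₀(k_a−k_d)/(k_d L₀) = 0.3311,
t_c = ln(3.385 × 0.3311) / (1.32 − 0.390) = ln(1.121) / 0.9300 = 0.1138/0.9300 = 0.1224 d.
L(t_c) = L₀ e^(−k_d t_c) = 15.4 × 0.9534 = 14.68 mg/L, and at the critical point k_a D_c = k_d L, so D_c = (0.390/1.32) × 14.68 = 4.338 mg/L.
Minimum DO = C_s − D_c = 10.9 − 4.338 = 6.562 mg/L.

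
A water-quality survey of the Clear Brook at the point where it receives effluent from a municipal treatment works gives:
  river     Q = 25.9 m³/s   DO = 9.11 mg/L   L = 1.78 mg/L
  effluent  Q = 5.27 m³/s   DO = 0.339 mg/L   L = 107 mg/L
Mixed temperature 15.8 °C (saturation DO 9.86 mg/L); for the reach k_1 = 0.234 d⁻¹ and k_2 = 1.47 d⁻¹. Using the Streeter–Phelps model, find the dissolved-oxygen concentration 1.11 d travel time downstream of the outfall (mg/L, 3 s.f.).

DO ≈ 7.29 mg/L

Mixed DO = (25.9×9.11 + 5.27×0.339)/(25.9+5.27) = 237.7/31.17 = 7.627 mg/L.
Mixed L₀ = (25.9×1.78 + 5.27×107)/(31.17) = 610.0/31.17 = 19.57 mg/L.
Initial deficit D₀ = C_s − DO₀ = 9.86 − 7.627 = 2.233 mg/L.
D(1.11) = [0.234×19.57/(1.47−0.234)](e^(−0.234×1.11) − e^(−1.47×1.11)) + 2.233 e^(−1.47×1.11)
= 3.705 × (0.7713 − 0.1956) + 2.233 × 0.1956 = 2.570 mg/L.
DO = 9.86 − 2.570 = 7.290 mg/L.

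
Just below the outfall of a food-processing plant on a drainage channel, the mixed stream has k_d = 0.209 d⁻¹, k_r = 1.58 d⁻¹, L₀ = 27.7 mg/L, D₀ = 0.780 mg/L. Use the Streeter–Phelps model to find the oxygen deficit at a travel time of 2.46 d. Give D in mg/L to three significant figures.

k_d L₀/(k_r−k_d) = 0.209×27.7/(1.58−0.209) = 5.789/1.371 = 4.223 mg/L.
e^(−k_d t) = e^(−0.209×2.460) = 0.5980; e^(−k_r t) = e^(−1.58×2.460) = 0.02051.
D = 4.223 × (0.5980 − 0.02051) + 0.780 × 0.02051 = 2.439 + 0.01600 = 2.455 mg/L.

D ≈ 2.45 mg/L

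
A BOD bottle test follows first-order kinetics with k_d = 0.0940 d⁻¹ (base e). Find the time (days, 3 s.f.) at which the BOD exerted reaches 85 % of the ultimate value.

t ≈ 20.2 d

y/L₀ = 1 − e^(−k_d t) = 0.85 ⇒ e^(−k_d t) = 0.150
t = −ln(0.150) / 0.0940 = 1.897 / 0.0940 = 20.18 d.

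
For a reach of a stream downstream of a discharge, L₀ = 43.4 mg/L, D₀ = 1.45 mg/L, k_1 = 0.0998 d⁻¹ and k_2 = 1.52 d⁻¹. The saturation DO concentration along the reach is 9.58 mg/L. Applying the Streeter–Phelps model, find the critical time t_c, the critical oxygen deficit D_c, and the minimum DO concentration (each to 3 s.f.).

t_c ≈ 1.46 d; D_c ≈ 2.46 mg/L; min DO ≈ 7.12 mg/L

With k_2/k_1 = 15.23 and 1 − D₀(k_2−k_1)/(k_1 L₀) = 0.5246,
t_c = ln(15.23 × 0.5246) / (1.52 − 0.0998) = ln(7.989) / 1.420 = 2.078/1.420 = 1.463 d.
D_c = (k_1/k_2) L₀ e^(−k_1 t_c) = (0.0998/1.52) × 43.4 × e^(−0.0998×1.463) = 0.06566 × 43.4 × 0.8641 = 2.462 mg/L.
Minimum DO = C_s − D_c = 9.58 − 2.462 = 7.118 mg/L.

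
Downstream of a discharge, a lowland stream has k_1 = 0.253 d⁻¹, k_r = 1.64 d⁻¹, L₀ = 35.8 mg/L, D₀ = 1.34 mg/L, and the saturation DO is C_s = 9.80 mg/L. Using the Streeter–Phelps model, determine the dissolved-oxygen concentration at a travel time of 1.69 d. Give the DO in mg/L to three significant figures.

k_1 L₀/(k_r−k_1) = 0.253×35.8/(1.64−0.253) = 9.057/1.387 = 6.530 mg/L.
e^(−k_1 t) = e^(−0.253×1.690) = 0.6521; e^(−k_r t) = e^(−1.64×1.690) = 0.06256.
D = 6.530 × (0.6521 − 0.06256) + 1.34 × 0.06256 = 3.850 + 0.08383 = 3.934 mg/L.
DO = C_s − D = 9.80 − 3.934 = 5.866 mg/L.

DO ≈ 5.87 mg/L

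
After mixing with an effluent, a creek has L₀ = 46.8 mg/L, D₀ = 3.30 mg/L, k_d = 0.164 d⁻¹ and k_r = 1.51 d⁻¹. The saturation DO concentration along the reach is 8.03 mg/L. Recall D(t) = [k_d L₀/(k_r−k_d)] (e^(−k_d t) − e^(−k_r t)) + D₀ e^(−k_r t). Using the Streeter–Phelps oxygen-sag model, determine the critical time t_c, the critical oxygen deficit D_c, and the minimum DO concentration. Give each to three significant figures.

t_c ≈ 1.01 d; D_c ≈ 4.31 mg/L; min DO ≈ 3.72 mg/L

t_c = [1/(k_r−k_d)] ln[(k_r/k_d)(1 − D₀(k_r−k_d)/(k_d L₀))]
= [1/(1.51−0.164)] ln[(1.51/0.164)(1 − 3.30×1.346/(0.164×46.8))]
= (1/1.346) ln[9.207 × 0.4213] = 0.7429 × ln(3.879) = 0.7429 × 1.356 = 1.007 d.
D_c = (k_d/k_r) L₀ e^(−k_d t_c) = (0.164/1.51) × 46.8 × e^(−0.164×1.007) = 0.1086 × 46.8 × 0.8478 = 4.309 mg/L.
Minimum DO = C_s − D_c = 8.03 − 4.309 = 3.721 mg/L.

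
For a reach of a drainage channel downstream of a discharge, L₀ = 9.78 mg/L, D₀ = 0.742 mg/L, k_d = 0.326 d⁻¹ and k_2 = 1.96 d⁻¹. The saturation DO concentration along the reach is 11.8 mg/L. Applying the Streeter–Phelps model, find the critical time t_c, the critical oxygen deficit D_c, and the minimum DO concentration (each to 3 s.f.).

At the critical point dD/dt = 0, so k_d L₀ e^(−k_d t) = k_2 D. Substituting D(t) from the Streeter–Phelps equation and solving for t gives
t_c = ln[(k_2/k_d)(1 − D₀(k_2−k_d)/(k_d L₀))] / (k_2−k_d).
Here k_2−k_d = 1.634 d⁻¹ and 1 − D₀(k_2−k_d)/(k_d L₀) = 1 − 0.742×1.634/(0.326×9.78) = 0.6197, so
t_c = ln(6.012 × 0.6197) / 1.634 = 1.315 / 1.634 = 0.8050 d.
D_c = (k_d/k_2) L₀ e^(−k_d t_c) = (0.326/1.96) × 9.78 × e^(−0.326×0.8050) = 0.1663 × 9.78 × 0.7692 = 1.251 mg/L.
Minimum DO = C_s − D_c = 11.8 − 1.251 = 10.55 mg/L.

t_c ≈ 0.805 d; D_c ≈ 1.25 mg/L; min DO ≈ 10.5 mg/L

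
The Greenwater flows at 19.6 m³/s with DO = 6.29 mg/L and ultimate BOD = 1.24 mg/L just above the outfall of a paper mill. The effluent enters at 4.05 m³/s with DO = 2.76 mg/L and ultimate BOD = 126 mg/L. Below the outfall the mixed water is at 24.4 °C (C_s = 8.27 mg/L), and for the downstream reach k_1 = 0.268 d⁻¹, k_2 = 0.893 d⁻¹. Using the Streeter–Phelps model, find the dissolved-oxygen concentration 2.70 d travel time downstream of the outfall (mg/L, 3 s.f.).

DO ≈ 4.21 mg/L

Mixed DO = (19.6×6.29 + 4.05×2.76)/(19.6+4.05) = 134.5/23.65 = 5.685 mg/L.
Mixed L₀ = (19.6×1.24 + 4.05×126)/(23.65) = 534.6/23.65 = 22.60 mg/L.
Initial deficit D₀ = C_s − DO₀ = 8.27 − 5.685 = 2.585 mg/L.
D(2.70) = [0.268×22.60/(0.893−0.268)](e^(−0.268×2.70) − e^(−0.893×2.70)) + 2.585 e^(−0.893×2.70)
= 9.693 × (0.4850 − 0.08972) + 2.585 × 0.08972 = 4.063 mg/L.
DO = 8.27 − 4.063 = 4.207 mg/L.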